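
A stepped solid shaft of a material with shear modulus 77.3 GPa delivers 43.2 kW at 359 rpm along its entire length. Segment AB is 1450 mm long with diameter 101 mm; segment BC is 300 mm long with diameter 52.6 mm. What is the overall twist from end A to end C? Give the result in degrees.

0.461°

ω = 2π·359/60 = 37.59 rad/s, so T = P/ω = 43.2×10³ / 37.59 = 1149 N·m.
J_AB = π(0.101)⁴/32 = 1.02×10^-5 m⁴; J_BC = π(0.0526)⁴/32 = 7.52×10^-7 m⁴.
θ = (T/G)·Σ L_i/J_i = (1149/77.3×10⁹)·(1.45/1.02×10^-5 + 0.300/7.52×10^-7) = 8.044×10^-3 rad.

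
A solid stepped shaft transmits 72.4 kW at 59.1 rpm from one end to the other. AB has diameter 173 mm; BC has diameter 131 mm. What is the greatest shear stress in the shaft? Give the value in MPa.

26.5 MPa

ω = 2π·59.1/60 = 6.189 rad/s, so T = P/ω = 72.4×10³ / 6.189 = 11700 N·m.
Under the same torque, τ_max = 16T/(πd³) is largest where d is smallest — segment BC (d = 131 mm).
τ_max = 16·11700/(π·(0.131)³) = 2.650×10^7 Pa.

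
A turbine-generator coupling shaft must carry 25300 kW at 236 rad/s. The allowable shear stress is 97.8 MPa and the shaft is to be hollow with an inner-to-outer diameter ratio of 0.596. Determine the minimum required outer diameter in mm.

ω = 236 rad/s, so T = P/ω = 25300×10³ / 236.0 = 107200 N·m.
For a hollow shaft with d_i/d_o = 0.596: τ_max = 16T/(π d_o³ (1−k⁴)), so d_o = [16T/(π τ_allow (1−k⁴))]^(1/3) = [16·107200/(π·9.78×10^7·0.8738)]^(1/3) = 0.1856 m.

186 mm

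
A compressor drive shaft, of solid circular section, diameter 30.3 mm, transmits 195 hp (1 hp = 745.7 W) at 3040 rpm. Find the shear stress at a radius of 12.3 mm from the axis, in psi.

9850 psi

ω = 2π·3040/60 = 318.3 rad/s, so T = P/ω = 195×745.7 / 318.3 = 456.8 N·m.
J = πd⁴/32 = π(0.0303)⁴/32 = 8.275×10^-8 m⁴.
Shear stress varies linearly with radius: τ = T·r/J = 456.8 × 0.0123 / 8.275×10^-8 = 6.789×10^7 Pa.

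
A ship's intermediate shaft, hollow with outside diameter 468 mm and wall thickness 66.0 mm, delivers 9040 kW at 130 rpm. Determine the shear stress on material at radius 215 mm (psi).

ω = 2π·130/60 = 13.61 rad/s, so T = P/ω = 9040×10³ / 13.61 = 664000 N·m.
J = π(d_o⁴ − d_i⁴)/32 = π(0.468⁴ − 0.336⁴)/32 = 3.458×10^-3 m⁴.
Shear stress varies linearly with radius: τ = T·r/J = 664000 × 0.215 / 3.458×10^-3 = 4.128×10^7 Pa.

5990 psi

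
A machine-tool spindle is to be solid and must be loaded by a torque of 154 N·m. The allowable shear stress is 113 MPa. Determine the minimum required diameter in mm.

For a solid shaft τ_max = 16T/(πd³), so d = (16T/(π τ_allow))^(1/3) = (16·154.0/(π·1.13×10^8))^(1/3) = 0.01908 m.

19.1 mm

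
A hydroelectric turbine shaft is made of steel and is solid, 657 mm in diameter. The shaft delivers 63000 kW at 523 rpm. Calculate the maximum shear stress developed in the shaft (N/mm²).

20.7 N/mm²

ω = 2π·523/60 = 54.77 rad/s, so T = P/ω = 63000×10³ / 54.77 = 1.150e6 N·m.
J = πd⁴/32 = π(0.657)⁴/32 = 0.01829 m⁴.
τ_max = T·r/J = 1.150e6 × 0.329 / 0.01829 = 2.066×10^7 Pa.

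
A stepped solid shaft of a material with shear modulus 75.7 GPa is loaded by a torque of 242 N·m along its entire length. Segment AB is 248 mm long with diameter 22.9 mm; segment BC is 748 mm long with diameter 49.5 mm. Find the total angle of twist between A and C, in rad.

J_AB = π(0.0229)⁴/32 = 2.70×10^-8 m⁴; J_BC = π(0.0495)⁴/32 = 5.89×10^-7 m⁴.
θ = (T/G)·Σ L_i/J_i = (242.0/75.7×10⁹)·(0.248/2.70×10^-8 + 0.748/5.89×10^-7) = 0.03342 rad.

0.0334 rad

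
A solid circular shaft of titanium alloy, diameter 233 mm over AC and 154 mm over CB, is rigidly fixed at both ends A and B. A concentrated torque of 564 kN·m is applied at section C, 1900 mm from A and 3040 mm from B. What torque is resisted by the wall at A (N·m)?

Compatibility: T_A·a/J_AC = T_B·b/J_CB with T_A + T_B = T₀.
J_AC = 2.89×10^-4 m⁴, J_CB = 5.52×10^-5 m⁴, so T_A = T₀·(J_AC/a)/((J_AC/a)+(J_CB/b)) = 503900 N·m, T_B = 60100 N·m.

504000 N·m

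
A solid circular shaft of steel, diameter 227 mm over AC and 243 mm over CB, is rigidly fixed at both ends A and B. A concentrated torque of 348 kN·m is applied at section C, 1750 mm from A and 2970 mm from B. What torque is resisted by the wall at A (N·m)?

Compatibility: T_A·a/J_AC = T_B·b/J_CB with T_A + T_B = T₀.
J_AC = 2.61×10^-4 m⁴, J_CB = 3.42×10^-4 m⁴, so T_A = T₀·(J_AC/a)/((J_AC/a)+(J_CB/b)) = 196200 N·m, T_B = 151800 N·m.

196000 N·m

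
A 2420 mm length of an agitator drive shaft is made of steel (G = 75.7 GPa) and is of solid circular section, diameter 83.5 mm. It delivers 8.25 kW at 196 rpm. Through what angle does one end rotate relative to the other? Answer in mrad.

2.69 mrad

ω = 2π·196/60 = 20.53 rad/s, so T = P/ω = 8.25×10³ / 20.53 = 401.9 N·m.
J = πd⁴/32 = π(0.0835)⁴/32 = 4.772×10^-6 m⁴.
θ = T·L/(G·J) = 401.9 × 2.42 / (75.7×10⁹ × 4.772×10^-6) = 2.692×10^-3 rad.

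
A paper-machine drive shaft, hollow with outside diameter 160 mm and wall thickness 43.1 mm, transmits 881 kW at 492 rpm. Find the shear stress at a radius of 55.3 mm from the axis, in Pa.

1.54e7 Pa

ω = 2π·492/60 = 51.52 rad/s, so T = P/ω = 881×10³ / 51.52 = 17100 N·m.
J = π(d_o⁴ − d_i⁴)/32 = π(0.160⁴ − 0.0738⁴)/32 = 6.143×10^-5 m⁴.
Shear stress varies linearly with radius: τ = T·r/J = 17100 × 0.0553 / 6.143×10^-5 = 1.539×10^7 Pa.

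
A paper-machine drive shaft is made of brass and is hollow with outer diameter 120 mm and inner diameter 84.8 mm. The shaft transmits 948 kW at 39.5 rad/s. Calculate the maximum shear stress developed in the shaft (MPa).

ω = 39.5 rad/s, so T = P/ω = 948×10³ / 39.50 = 24000 N·m.
J = π(d_o⁴ − d_i⁴)/32 = π(0.120⁴ − 0.0848⁴)/32 = 1.528×10^-5 m⁴.
τ_max = T·r/J = 24000 × 0.0600 / 1.528×10^-5 = 9.424×10^7 Pa.

94.2 MPa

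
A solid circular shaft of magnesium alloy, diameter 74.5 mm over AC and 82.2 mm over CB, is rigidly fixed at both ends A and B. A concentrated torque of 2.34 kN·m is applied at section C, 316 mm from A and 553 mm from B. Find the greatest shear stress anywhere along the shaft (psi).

Compatibility: T_A·a/J_AC = T_B·b/J_CB with T_A + T_B = T₀.
J_AC = 3.02×10^-6 m⁴, J_CB = 4.48×10^-6 m⁴, so T_A = T₀·(J_AC/a)/((J_AC/a)+(J_CB/b)) = 1267 N·m, T_B = 1073 N·m.
τ in each portion: τ_AC = 1.56×10^7 Pa, τ_CB = 9.84×10^6 Pa; maximum is in AC.
τ_max = T_AC·r/J = 1267·0.0372/3.02×10^-6 = 1.561×10^7 Pa.

2260 psi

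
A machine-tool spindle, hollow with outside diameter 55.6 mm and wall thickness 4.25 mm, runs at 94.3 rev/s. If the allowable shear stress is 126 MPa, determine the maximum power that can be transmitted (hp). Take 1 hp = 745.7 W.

1640 hp

J = π(d_o⁴ − d_i⁴)/32 = π(0.0556⁴ − 0.0471⁴)/32 = 4.551×10^-7 m⁴.
T_max = τ_allow·J/r = 1.26×10^8 × 4.551×10^-7 / 0.0278 = 2062 N·m.
ω = 2π·94.3 = 592.5 rad/s, so P_max = T_max·ω = 1.222×10^6 W.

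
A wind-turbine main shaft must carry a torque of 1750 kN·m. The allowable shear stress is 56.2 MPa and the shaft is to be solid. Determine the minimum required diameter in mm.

541 mm

For a solid shaft τ_max = 16T/(πd³), so d = (16T/(π τ_allow))^(1/3) = (16·1.750e6/(π·5.62×10^7))^(1/3) = 0.5413 m.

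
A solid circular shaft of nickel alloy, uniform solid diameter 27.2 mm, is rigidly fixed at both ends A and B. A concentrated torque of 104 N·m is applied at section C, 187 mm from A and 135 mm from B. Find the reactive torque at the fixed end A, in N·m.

43.6 N·m

With uniform GJ and both ends fixed, compatibility θ_AC = θ_CB gives T_A·a = T_B·b, together with T_A + T_B = T₀.
T_A = T₀·b/(a+b) = 104.0·135/322.0 = 43.60 N·m; T_B = 60.40 N·m.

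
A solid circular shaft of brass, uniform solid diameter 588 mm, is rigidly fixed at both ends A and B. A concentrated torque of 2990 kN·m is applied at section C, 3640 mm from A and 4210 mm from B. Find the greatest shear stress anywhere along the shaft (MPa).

40.2 MPa

With uniform GJ and both ends fixed, compatibility θ_AC = θ_CB gives T_A·a = T_B·b, together with T_A + T_B = T₀.
T_A = T₀·b/(a+b) = 2.990e6·4210/7850 = 1.604e6 N·m; T_B = 1.386e6 N·m.
τ in each portion: τ_AC = 4.02×10^7 Pa, τ_CB = 3.47×10^7 Pa; maximum is in AC.
τ_max = T_AC·r/J = 1.604e6·0.294/0.0117 = 4.017×10^7 Pa.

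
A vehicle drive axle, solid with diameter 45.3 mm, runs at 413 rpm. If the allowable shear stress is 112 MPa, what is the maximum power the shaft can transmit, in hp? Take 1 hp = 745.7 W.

J = πd⁴/32 = π(0.0453)⁴/32 = 4.134×10^-7 m⁴.
T_max = τ_allow·J/r = 1.12×10^8 × 4.134×10^-7 / 0.0226 = 2044 N·m.
ω = 2π·413/60 = 43.25 rad/s, so P_max = T_max·ω = 8.841×10^4 W.

119 hp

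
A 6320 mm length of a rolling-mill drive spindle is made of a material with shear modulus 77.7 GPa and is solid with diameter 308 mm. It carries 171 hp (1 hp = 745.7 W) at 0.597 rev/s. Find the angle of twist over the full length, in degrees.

0.179°

ω = 2π·0.597 = 3.751 rad/s, so T = P/ω = 171×745.7 / 3.751 = 33990 N·m.
J = πd⁴/32 = π(0.308)⁴/32 = 8.835×10^-4 m⁴.
θ = T·L/(G·J) = 33990 × 6.32 / (77.7×10⁹ × 8.835×10^-4) = 3.130×10^-3 rad.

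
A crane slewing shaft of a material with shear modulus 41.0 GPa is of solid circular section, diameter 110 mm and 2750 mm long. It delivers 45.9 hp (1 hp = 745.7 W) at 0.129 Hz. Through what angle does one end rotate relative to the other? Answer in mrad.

197 mrad

ω = 2π·0.129 = 0.8105 rad/s, so T = P/ω = 45.9×745.7 / 0.8105 = 42230 N·m.
J = πd⁴/32 = π(0.110)⁴/32 = 1.437×10^-5 m⁴.
θ = T·L/(G·J) = 42230 × 2.75 / (41.0×10⁹ × 1.437×10^-5) = 0.1971 rad.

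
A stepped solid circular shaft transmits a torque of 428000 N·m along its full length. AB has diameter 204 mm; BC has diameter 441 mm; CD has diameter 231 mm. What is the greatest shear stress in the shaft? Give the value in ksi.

Under the same torque, τ_max = 16T/(πd³) is largest where d is smallest — segment AB (d = 204 mm).
τ_max = 16·428000/(π·(0.204)³) = 2.568×10^8 Pa.

37.2 ksi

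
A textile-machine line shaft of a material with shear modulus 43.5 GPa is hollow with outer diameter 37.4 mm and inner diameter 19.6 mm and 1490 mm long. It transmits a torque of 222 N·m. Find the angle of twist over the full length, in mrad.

J = π(d_o⁴ − d_i⁴)/32 = π(0.0374⁴ − 0.0196⁴)/32 = 1.776×10^-7 m⁴.
θ = T·L/(G·J) = 222.0 × 1.49 / (43.5×10⁹ × 1.776×10^-7) = 0.04282 rad.

42.8 mrad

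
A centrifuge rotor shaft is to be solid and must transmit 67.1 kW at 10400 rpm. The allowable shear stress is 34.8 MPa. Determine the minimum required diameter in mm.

20.8 mm

ω = 2π·10400/60 = 1089 rad/s, so T = P/ω = 67.1×10³ / 1089 = 61.61 N·m.
For a solid shaft τ_max = 16T/(πd³), so d = (16T/(π τ_allow))^(1/3) = (16·61.61/(π·3.48×10^7))^(1/3) = 0.02081 m.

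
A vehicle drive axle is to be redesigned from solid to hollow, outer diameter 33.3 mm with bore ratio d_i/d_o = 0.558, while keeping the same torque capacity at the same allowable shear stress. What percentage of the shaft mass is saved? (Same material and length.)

Equal τ_max and T ⇒ the solid shaft needs d_s³ = d_o³(1−k⁴), so d_s = 33.3·(1−0.558⁴)^(1/3) = 32.19 mm.
Area ratio A_h/A_s = d_o²(1−k²)/d_s² = (1−k²)/(1−k⁴)^(2/3) = 0.7371.
Mass saving = 1 − 0.7371 = 26.3 %.

26.3 %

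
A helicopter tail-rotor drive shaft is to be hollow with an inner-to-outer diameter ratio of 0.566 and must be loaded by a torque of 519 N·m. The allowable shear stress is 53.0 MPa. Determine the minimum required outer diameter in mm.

For a hollow shaft with d_i/d_o = 0.566: τ_max = 16T/(π d_o³ (1−k⁴)), so d_o = [16T/(π τ_allow (1−k⁴))]^(1/3) = [16·519.0/(π·5.30×10^7·0.8974)]^(1/3) = 0.03816 m.

38.2 mm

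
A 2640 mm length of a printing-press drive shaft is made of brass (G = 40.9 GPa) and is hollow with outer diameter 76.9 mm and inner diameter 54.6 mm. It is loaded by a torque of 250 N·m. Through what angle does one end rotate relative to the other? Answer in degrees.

J = π(d_o⁴ − d_i⁴)/32 = π(0.0769⁴ − 0.0546⁴)/32 = 2.561×10^-6 m⁴.
θ = T·L/(G·J) = 250.0 × 2.64 / (40.9×10⁹ × 2.561×10^-6) = 6.302×10^-3 rad.

0.361°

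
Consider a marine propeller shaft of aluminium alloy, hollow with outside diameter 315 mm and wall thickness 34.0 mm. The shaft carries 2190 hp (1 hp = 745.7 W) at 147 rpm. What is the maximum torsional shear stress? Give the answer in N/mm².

27.8 N/mm²

ω = 2π·147/60 = 15.39 rad/s, so T = P/ω = 2190×745.7 / 15.39 = 106100 N·m.
J = π(d_o⁴ − d_i⁴)/32 = π(0.315⁴ − 0.247⁴)/32 = 6.012×10^-4 m⁴.
τ_max = T·r/J = 106100 × 0.158 / 6.012×10^-4 = 2.779×10^7 Pa.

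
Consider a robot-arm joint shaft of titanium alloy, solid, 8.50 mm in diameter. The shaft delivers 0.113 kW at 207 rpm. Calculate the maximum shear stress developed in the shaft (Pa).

4.32e7 Pa

ω = 2π·207/60 = 21.68 rad/s, so T = P/ω = 0.113×10³ / 21.68 = 5.213 N·m.
J = πd⁴/32 = π(0.00850)⁴/32 = 5.125×10^-10 m⁴.
τ_max = T·r/J = 5.213 × 0.00425 / 5.125×10^-10 = 4.323×10^7 Pa.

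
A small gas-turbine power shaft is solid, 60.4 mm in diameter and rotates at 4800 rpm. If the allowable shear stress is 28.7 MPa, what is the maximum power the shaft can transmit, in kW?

J = πd⁴/32 = π(0.0604)⁴/32 = 1.307×10^-6 m⁴.
T_max = τ_allow·J/r = 2.87×10^7 × 1.307×10^-6 / 0.0302 = 1242 N·m.
ω = 2π·4800/60 = 502.7 rad/s, so P_max = T_max·ω = 6.242×10^5 W.

624 kW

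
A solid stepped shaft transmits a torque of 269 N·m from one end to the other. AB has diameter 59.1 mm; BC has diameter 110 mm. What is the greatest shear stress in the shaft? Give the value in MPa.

Under the same torque, τ_max = 16T/(πd³) is largest where d is smallest — segment AB (d = 59.1 mm).
τ_max = 16·269.0/(π·(0.0591)³) = 6.637×10^6 Pa.

6.64 MPa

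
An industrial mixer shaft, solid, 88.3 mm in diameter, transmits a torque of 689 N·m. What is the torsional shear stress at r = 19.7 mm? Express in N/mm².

2.27 N/mm²

J = πd⁴/32 = π(0.0883)⁴/32 = 5.968×10^-6 m⁴.
Shear stress varies linearly with radius: τ = T·r/J = 689.0 × 0.0197 / 5.968×10^-6 = 2.274×10^6 Pa.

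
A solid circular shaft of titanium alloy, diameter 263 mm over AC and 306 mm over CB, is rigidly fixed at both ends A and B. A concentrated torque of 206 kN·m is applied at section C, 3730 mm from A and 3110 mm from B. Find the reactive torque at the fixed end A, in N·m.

64400 N·m

Compatibility: T_A·a/J_AC = T_B·b/J_CB with T_A + T_B = T₀.
J_AC = 4.70×10^-4 m⁴, J_CB = 8.61×10^-4 m⁴, so T_A = T₀·(J_AC/a)/((J_AC/a)+(J_CB/b)) = 64420 N·m, T_B = 141600 N·m.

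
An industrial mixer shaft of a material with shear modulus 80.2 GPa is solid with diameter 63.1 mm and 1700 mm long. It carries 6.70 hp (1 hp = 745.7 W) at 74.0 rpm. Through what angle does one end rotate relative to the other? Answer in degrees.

ω = 2π·74.0/60 = 7.749 rad/s, so T = P/ω = 6.70×745.7 / 7.749 = 644.7 N·m.
J = πd⁴/32 = π(0.0631)⁴/32 = 1.556×10^-6 m⁴.
θ = T·L/(G·J) = 644.7 × 1.70 / (80.2×10⁹ × 1.556×10^-6) = 8.781×10^-3 rad.

0.503°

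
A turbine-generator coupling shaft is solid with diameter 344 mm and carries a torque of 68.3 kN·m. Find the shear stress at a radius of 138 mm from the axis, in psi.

994 psi

J = πd⁴/32 = π(0.344)⁴/32 = 1.375×10^-3 m⁴.
Shear stress varies linearly with radius: τ = T·r/J = 68300 × 0.138 / 1.375×10^-3 = 6.856×10^6 Pa.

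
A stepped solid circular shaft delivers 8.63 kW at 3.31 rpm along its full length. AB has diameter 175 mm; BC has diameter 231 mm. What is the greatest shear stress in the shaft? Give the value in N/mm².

23.7 N/mm²

ω = 2π·3.31/60 = 0.3466 rad/s, so T = P/ω = 8.63×10³ / 0.3466 = 24900 N·m.
Under the same torque, τ_max = 16T/(πd³) is largest where d is smallest — segment AB (d = 175 mm).
τ_max = 16·24900/(π·(0.175)³) = 2.366×10^7 Pa.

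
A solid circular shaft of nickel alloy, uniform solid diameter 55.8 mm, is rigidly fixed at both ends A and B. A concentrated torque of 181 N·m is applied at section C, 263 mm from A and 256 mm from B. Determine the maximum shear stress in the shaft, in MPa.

With uniform GJ and both ends fixed, compatibility θ_AC = θ_CB gives T_A·a = T_B·b, together with T_A + T_B = T₀.
T_A = T₀·b/(a+b) = 181.0·256/519.0 = 89.28 N·m; T_B = 91.72 N·m.
τ in each portion: τ_AC = 2.62×10^6 Pa, τ_CB = 2.69×10^6 Pa; maximum is in CB.
τ_max = T_CB·r/J = 91.72·0.0279/9.52×10^-7 = 2.689×10^6 Pa.

2.69 MPa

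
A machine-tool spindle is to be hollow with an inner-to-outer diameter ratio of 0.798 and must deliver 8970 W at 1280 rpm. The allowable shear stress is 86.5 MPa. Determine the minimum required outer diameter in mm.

ω = 2π·1280/60 = 134.0 rad/s, so T = P/ω = 8970 / 134.0 = 66.92 N·m.
For a hollow shaft with d_i/d_o = 0.798: τ_max = 16T/(π d_o³ (1−k⁴)), so d_o = [16T/(π τ_allow (1−k⁴))]^(1/3) = [16·66.92/(π·8.65×10^7·0.5945)]^(1/3) = 0.01878 m.

18.8 mm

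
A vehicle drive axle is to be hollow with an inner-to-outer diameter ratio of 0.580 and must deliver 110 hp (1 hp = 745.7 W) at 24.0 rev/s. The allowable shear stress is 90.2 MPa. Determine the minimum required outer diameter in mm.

ω = 2π·24.0 = 150.8 rad/s, so T = P/ω = 110×745.7 / 150.8 = 544.0 N·m.
For a hollow shaft with d_i/d_o = 0.580: τ_max = 16T/(π d_o³ (1−k⁴)), so d_o = [16T/(π τ_allow (1−k⁴))]^(1/3) = [16·544.0/(π·9.02×10^7·0.8868)]^(1/3) = 0.03260 m.

32.6 mm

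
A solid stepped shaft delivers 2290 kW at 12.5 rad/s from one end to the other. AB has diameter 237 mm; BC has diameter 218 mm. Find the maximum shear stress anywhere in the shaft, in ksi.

ω = 12.5 rad/s, so T = P/ω = 2290×10³ / 12.50 = 183200 N·m.
Under the same torque, τ_max = 16T/(πd³) is largest where d is smallest — segment BC (d = 218 mm).
τ_max = 16·183200/(π·(0.218)³) = 9.006×10^7 Pa.

13.1 ksi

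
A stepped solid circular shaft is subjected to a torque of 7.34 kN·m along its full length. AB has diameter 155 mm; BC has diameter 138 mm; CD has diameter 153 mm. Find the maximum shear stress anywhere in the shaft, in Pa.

Under the same torque, τ_max = 16T/(πd³) is largest where d is smallest — segment BC (d = 138 mm).
τ_max = 16·7340/(π·(0.138)³) = 1.422×10^7 Pa.

1.42e7 Pa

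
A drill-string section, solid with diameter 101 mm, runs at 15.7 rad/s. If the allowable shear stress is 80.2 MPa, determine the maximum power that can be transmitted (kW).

255 kW

J = πd⁴/32 = π(0.101)⁴/32 = 1.022×10^-5 m⁴.
T_max = τ_allow·J/r = 8.02×10^7 × 1.022×10^-5 / 0.0505 = 16220 N·m.
ω = 15.7 rad/s, so P_max = T_max·ω = 2.547×10^5 W.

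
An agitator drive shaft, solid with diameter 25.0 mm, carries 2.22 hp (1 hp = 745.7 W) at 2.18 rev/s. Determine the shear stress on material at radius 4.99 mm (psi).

ω = 2π·2.18 = 13.70 rad/s, so T = P/ω = 2.22×745.7 / 13.70 = 120.9 N·m.
J = πd⁴/32 = π(0.0250)⁴/32 = 3.835×10^-8 m⁴.
Shear stress varies linearly with radius: τ = T·r/J = 120.9 × 0.00499 / 3.835×10^-8 = 1.573×10^7 Pa.

2280 psi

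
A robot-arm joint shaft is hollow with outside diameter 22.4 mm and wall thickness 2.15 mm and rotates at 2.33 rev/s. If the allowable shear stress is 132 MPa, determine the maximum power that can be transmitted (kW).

J = π(d_o⁴ − d_i⁴)/32 = π(0.0224⁴ − 0.0181⁴)/32 = 1.418×10^-8 m⁴.
T_max = τ_allow·J/r = 1.32×10^8 × 1.418×10^-8 / 0.0112 = 167.1 N·m.
ω = 2π·2.33 = 14.64 rad/s, so P_max = T_max·ω = 2447 W.

2.45 kW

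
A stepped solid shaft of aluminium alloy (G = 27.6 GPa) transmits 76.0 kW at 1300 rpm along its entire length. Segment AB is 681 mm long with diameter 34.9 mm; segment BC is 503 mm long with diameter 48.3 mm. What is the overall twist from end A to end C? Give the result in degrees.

ω = 2π·1300/60 = 136.1 rad/s, so T = P/ω = 76.0×10³ / 136.1 = 558.3 N·m.
J_AB = π(0.0349)⁴/32 = 1.46×10^-7 m⁴; J_BC = π(0.0483)⁴/32 = 5.34×10^-7 m⁴.
θ = (T/G)·Σ L_i/J_i = (558.3/27.6×10⁹)·(0.681/1.46×10^-7 + 0.503/5.34×10^-7) = 0.1136 rad.

6.51°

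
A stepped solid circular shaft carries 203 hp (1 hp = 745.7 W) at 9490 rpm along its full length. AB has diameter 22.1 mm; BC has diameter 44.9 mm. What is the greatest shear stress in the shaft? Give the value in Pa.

7.19e7 Pa

ω = 2π·9490/60 = 993.8 rad/s, so T = P/ω = 203×745.7 / 993.8 = 152.3 N·m.
Under the same torque, τ_max = 16T/(πd³) is largest where d is smallest — segment AB (d = 22.1 mm).
τ_max = 16·152.3/(π·(0.0221)³) = 7.187×10^7 Pa.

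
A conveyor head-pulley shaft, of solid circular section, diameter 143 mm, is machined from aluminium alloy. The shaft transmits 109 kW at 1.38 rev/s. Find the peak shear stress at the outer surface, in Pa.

2.19e7 Pa

ω = 2π·1.38 = 8.671 rad/s, so T = P/ω = 109×10³ / 8.671 = 12570 N·m.
J = πd⁴/32 = π(0.143)⁴/32 = 4.105×10^-5 m⁴.
τ_max = T·r/J = 12570 × 0.0715 / 4.105×10^-5 = 2.189×10^7 Pa.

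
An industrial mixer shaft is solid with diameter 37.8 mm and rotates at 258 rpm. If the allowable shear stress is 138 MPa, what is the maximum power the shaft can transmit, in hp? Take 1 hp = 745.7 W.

J = πd⁴/32 = π(0.0378)⁴/32 = 2.004×10^-7 m⁴.
T_max = τ_allow·J/r = 1.38×10^8 × 2.004×10^-7 / 0.0189 = 1463 N·m.
ω = 2π·258/60 = 27.02 rad/s, so P_max = T_max·ω = 3.954×10^4 W.

53.0 hp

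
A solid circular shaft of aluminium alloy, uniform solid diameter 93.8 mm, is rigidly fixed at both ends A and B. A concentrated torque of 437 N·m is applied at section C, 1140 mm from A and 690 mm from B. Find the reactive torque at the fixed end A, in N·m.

165 N·m

With uniform GJ and both ends fixed, compatibility θ_AC = θ_CB gives T_A·a = T_B·b, together with T_A + T_B = T₀.
T_A = T₀·b/(a+b) = 437.0·690/1830 = 164.8 N·m; T_B = 272.2 N·m.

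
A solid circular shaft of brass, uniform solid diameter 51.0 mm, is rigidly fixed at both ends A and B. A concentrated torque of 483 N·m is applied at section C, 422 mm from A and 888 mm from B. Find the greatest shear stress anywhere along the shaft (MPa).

12.6 MPa

With uniform GJ and both ends fixed, compatibility θ_AC = θ_CB gives T_A·a = T_B·b, together with T_A + T_B = T₀.
T_A = T₀·b/(a+b) = 483.0·888/1310 = 327.4 N·m; T_B = 155.6 N·m.
τ in each portion: τ_AC = 1.26×10^7 Pa, τ_CB = 5.97×10^6 Pa; maximum is in AC.
τ_max = T_AC·r/J = 327.4·0.0255/6.64×10^-7 = 1.257×10^7 Pa.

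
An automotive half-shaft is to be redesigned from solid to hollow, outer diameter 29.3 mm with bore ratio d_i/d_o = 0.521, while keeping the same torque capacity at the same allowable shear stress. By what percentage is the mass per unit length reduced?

Equal τ_max and T ⇒ the solid shaft needs d_s³ = d_o³(1−k⁴), so d_s = 29.3·(1−0.521⁴)^(1/3) = 28.56 mm.
Area ratio A_h/A_s = d_o²(1−k²)/d_s² = (1−k²)/(1−k⁴)^(2/3) = 0.7667.
Mass saving = 1 − 0.7667 = 23.3 %.

23.3 %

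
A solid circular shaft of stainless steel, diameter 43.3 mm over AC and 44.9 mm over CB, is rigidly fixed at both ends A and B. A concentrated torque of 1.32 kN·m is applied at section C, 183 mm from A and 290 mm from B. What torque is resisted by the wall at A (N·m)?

763 N·m

Compatibility: T_A·a/J_AC = T_B·b/J_CB with T_A + T_B = T₀.
J_AC = 3.45×10^-7 m⁴, J_CB = 3.99×10^-7 m⁴, so T_A = T₀·(J_AC/a)/((J_AC/a)+(J_CB/b)) = 763.2 N·m, T_B = 556.8 N·m.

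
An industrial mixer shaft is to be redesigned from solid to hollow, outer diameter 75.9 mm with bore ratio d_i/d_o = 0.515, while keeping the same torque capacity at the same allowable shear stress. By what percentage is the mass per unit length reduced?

Equal τ_max and T ⇒ the solid shaft needs d_s³ = d_o³(1−k⁴), so d_s = 75.9·(1−0.515⁴)^(1/3) = 74.08 mm.
Area ratio A_h/A_s = d_o²(1−k²)/d_s² = (1−k²)/(1−k⁴)^(2/3) = 0.7714.
Mass saving = 1 − 0.7714 = 22.9 %.

22.9 %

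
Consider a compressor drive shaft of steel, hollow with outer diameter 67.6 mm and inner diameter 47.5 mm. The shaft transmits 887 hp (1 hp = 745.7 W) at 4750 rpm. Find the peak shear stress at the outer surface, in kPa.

29000 kPa

ω = 2π·4750/60 = 497.4 rad/s, so T = P/ω = 887×745.7 / 497.4 = 1330 N·m.
J = π(d_o⁴ − d_i⁴)/32 = π(0.0676⁴ − 0.0475⁴)/32 = 1.550×10^-6 m⁴.
τ_max = T·r/J = 1330 × 0.0338 / 1.550×10^-6 = 2.899×10^7 Pa.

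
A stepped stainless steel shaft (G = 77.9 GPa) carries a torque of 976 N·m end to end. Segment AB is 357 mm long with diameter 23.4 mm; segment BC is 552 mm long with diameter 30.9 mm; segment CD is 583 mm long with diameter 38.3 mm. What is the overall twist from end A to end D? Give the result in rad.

0.264 rad

J_AB = π(0.0234)⁴/32 = 2.94×10^-8 m⁴; J_BC = π(0.0309)⁴/32 = 8.95×10^-8 m⁴; J_CD = π(0.0383)⁴/32 = 2.11×10^-7 m⁴.
θ = (T/G)·Σ L_i/J_i = (976.0/77.9×10⁹)·(0.357/2.94×10^-8 + 0.552/8.95×10^-8 + 0.583/2.11×10^-7) = 0.2638 rad.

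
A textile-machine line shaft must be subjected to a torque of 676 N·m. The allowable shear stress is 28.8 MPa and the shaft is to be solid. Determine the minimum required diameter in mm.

For a solid shaft τ_max = 16T/(πd³), so d = (16T/(π τ_allow))^(1/3) = (16·676.0/(π·2.88×10^7))^(1/3) = 0.04926 m.

49.3 mm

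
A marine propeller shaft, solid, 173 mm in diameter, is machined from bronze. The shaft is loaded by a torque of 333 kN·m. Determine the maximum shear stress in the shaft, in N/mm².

J = πd⁴/32 = π(0.173)⁴/32 = 8.794×10^-5 m⁴.
τ_max = T·r/J = 333000 × 0.0865 / 8.794×10^-5 = 3.275×10^8 Pa.

328 N/mm²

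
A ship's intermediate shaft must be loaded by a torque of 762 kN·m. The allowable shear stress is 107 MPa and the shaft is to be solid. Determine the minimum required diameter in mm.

331 mm

For a solid shaft τ_max = 16T/(πd³), so d = (16T/(π τ_allow))^(1/3) = (16·762000/(π·1.07×10^8))^(1/3) = 0.3310 m.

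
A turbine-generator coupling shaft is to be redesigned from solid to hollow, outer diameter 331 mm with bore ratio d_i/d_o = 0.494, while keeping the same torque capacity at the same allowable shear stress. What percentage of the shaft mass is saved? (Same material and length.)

Equal τ_max and T ⇒ the solid shaft needs d_s³ = d_o³(1−k⁴), so d_s = 331·(1−0.494⁴)^(1/3) = 324.3 mm.
Area ratio A_h/A_s = d_o²(1−k²)/d_s² = (1−k²)/(1−k⁴)^(2/3) = 0.7876.
Mass saving = 1 − 0.7876 = 21.2 %.

21.2 %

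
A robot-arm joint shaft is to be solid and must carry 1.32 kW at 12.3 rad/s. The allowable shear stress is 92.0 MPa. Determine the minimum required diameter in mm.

18.1 mm

ω = 12.3 rad/s, so T = P/ω = 1.32×10³ / 12.30 = 107.3 N·m.
For a solid shaft τ_max = 16T/(πd³), so d = (16T/(π τ_allow))^(1/3) = (16·107.3/(π·9.20×10^7))^(1/3) = 0.01811 m.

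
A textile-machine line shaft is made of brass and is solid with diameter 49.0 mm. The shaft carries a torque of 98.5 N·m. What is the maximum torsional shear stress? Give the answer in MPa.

4.26 MPa

J = πd⁴/32 = π(0.0490)⁴/32 = 5.660×10^-7 m⁴.
τ_max = T·r/J = 98.50 × 0.0245 / 5.660×10^-7 = 4.264×10^6 Pa.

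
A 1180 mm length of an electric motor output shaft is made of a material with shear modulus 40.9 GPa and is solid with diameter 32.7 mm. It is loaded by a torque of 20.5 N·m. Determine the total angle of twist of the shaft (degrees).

J = πd⁴/32 = π(0.0327)⁴/32 = 1.123×10^-7 m⁴.
θ = T·L/(G·J) = 20.50 × 1.18 / (40.9×10⁹ × 1.123×10^-7) = 5.269×10^-3 rad.

0.302°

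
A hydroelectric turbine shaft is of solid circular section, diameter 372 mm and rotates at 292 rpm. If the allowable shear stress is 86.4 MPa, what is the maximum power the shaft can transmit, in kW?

J = πd⁴/32 = π(0.372)⁴/32 = 1.880×10^-3 m⁴.
T_max = τ_allow·J/r = 8.64×10^7 × 1.880×10^-3 / 0.186 = 873300 N·m.
ω = 2π·292/60 = 30.58 rad/s, so P_max = T_max·ω = 2.670×10^7 W.

26700 kW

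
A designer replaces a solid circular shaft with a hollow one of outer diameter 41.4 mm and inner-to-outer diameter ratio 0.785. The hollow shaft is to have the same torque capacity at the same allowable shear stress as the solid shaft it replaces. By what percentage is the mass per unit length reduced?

47.2 %

Equal τ_max and T ⇒ the solid shaft needs d_s³ = d_o³(1−k⁴), so d_s = 41.4·(1−0.785⁴)^(1/3) = 35.31 mm.
Area ratio A_h/A_s = d_o²(1−k²)/d_s² = (1−k²)/(1−k⁴)^(2/3) = 0.5277.
Mass saving = 1 − 0.5277 = 47.2 %.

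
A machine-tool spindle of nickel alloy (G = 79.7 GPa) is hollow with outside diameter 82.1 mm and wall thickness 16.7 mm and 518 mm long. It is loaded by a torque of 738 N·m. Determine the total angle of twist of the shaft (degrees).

0.0703°

J = π(d_o⁴ − d_i⁴)/32 = π(0.0821⁴ − 0.0487⁴)/32 = 3.908×10^-6 m⁴.
θ = T·L/(G·J) = 738.0 × 0.518 / (79.7×10⁹ × 3.908×10^-6) = 1.227×10^-3 rad.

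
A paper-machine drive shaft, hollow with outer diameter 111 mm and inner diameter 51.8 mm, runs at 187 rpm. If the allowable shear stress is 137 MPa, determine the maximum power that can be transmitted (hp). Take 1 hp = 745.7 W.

J = π(d_o⁴ − d_i⁴)/32 = π(0.111⁴ − 0.0518⁴)/32 = 1.420×10^-5 m⁴.
T_max = τ_allow·J/r = 1.37×10^8 × 1.420×10^-5 / 0.0555 = 35040 N·m.
ω = 2π·187/60 = 19.58 rad/s, so P_max = T_max·ω = 6.863×10^5 W.

920 hp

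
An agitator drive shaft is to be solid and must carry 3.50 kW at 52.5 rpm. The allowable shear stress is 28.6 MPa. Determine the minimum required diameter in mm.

48.4 mm

ω = 2π·52.5/60 = 5.498 rad/s, so T = P/ω = 3.50×10³ / 5.498 = 636.6 N·m.
For a solid shaft τ_max = 16T/(πd³), so d = (16T/(π τ_allow))^(1/3) = (16·636.6/(π·2.86×10^7))^(1/3) = 0.04840 m.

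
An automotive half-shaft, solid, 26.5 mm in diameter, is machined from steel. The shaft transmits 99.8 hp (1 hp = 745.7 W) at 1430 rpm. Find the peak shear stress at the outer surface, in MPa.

ω = 2π·1430/60 = 149.7 rad/s, so T = P/ω = 99.8×745.7 / 149.7 = 497.0 N·m.
J = πd⁴/32 = π(0.0265)⁴/32 = 4.842×10^-8 m⁴.
τ_max = T·r/J = 497.0 × 0.0132 / 4.842×10^-8 = 1.360×10^8 Pa.

136 MPa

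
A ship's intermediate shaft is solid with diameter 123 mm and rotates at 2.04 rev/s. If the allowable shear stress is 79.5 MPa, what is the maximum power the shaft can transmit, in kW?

J = πd⁴/32 = π(0.123)⁴/32 = 2.247×10^-5 m⁴.
T_max = τ_allow·J/r = 7.95×10^7 × 2.247×10^-5 / 0.0615 = 29050 N·m.
ω = 2π·2.04 = 12.82 rad/s, so P_max = T_max·ω = 3.723×10^5 W.

372 kW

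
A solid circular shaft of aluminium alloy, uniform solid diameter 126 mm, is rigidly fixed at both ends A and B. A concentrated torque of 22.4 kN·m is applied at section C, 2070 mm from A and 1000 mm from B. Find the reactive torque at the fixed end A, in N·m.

7300 N·m

With uniform GJ and both ends fixed, compatibility θ_AC = θ_CB gives T_A·a = T_B·b, together with T_A + T_B = T₀.
T_A = T₀·b/(a+b) = 22400·1000/3070 = 7296 N·m; T_B = 15100 N·m.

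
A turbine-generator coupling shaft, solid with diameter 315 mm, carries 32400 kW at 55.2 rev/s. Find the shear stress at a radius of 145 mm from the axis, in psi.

2030 psi

ω = 2π·55.2 = 346.8 rad/s, so T = P/ω = 32400×10³ / 346.8 = 93420 N·m.
J = πd⁴/32 = π(0.315)⁴/32 = 9.666×10^-4 m⁴.
Shear stress varies linearly with radius: τ = T·r/J = 93420 × 0.145 / 9.666×10^-4 = 1.401×10^7 Pa.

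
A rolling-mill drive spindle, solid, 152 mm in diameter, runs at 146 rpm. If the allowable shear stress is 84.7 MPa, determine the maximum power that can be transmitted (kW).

J = πd⁴/32 = π(0.152)⁴/32 = 5.241×10^-5 m⁴.
T_max = τ_allow·J/r = 8.47×10^7 × 5.241×10^-5 / 0.0760 = 58400 N·m.
ω = 2π·146/60 = 15.29 rad/s, so P_max = T_max·ω = 8.929×10^5 W.

893 kW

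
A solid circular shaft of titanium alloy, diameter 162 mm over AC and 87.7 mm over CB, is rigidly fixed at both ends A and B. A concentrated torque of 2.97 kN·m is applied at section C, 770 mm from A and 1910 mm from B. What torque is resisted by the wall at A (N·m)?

2870 N·m

Compatibility: T_A·a/J_AC = T_B·b/J_CB with T_A + T_B = T₀.
J_AC = 6.76×10^-5 m⁴, J_CB = 5.81×10^-6 m⁴, so T_A = T₀·(J_AC/a)/((J_AC/a)+(J_CB/b)) = 2871 N·m, T_B = 99.40 N·m.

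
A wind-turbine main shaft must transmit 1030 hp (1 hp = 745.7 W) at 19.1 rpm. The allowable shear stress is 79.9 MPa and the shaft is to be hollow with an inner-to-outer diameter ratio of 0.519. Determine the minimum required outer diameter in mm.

298 mm

ω = 2π·19.1/60 = 2.000 rad/s, so T = P/ω = 1030×745.7 / 2.000 = 384000 N·m.
For a hollow shaft with d_i/d_o = 0.519: τ_max = 16T/(π d_o³ (1−k⁴)), so d_o = [16T/(π τ_allow (1−k⁴))]^(1/3) = [16·384000/(π·7.99×10^7·0.9274)]^(1/3) = 0.2977 m.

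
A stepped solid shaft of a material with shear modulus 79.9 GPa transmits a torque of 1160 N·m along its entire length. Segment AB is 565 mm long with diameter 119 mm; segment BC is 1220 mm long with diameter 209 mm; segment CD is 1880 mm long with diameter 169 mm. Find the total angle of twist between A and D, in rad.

8.52e-4 rad

J_AB = π(0.119)⁴/32 = 1.97×10^-5 m⁴; J_BC = π(0.209)⁴/32 = 1.87×10^-4 m⁴; J_CD = π(0.169)⁴/32 = 8.01×10^-5 m⁴.
θ = (T/G)·Σ L_i/J_i = (1160/79.9×10⁹)·(0.565/1.97×10^-5 + 1.22/1.87×10^-4 + 1.88/8.01×10^-5) = 8.520×10^-4 rad.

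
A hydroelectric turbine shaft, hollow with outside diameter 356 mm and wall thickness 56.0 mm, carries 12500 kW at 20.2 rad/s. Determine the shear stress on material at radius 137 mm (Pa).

6.90e7 Pa

ω = 20.2 rad/s, so T = P/ω = 12500×10³ / 20.20 = 618800 N·m.
J = π(d_o⁴ − d_i⁴)/32 = π(0.356⁴ − 0.244⁴)/32 = 1.229×10^-3 m⁴.
Shear stress varies linearly with radius: τ = T·r/J = 618800 × 0.137 / 1.229×10^-3 = 6.899×10^7 Pa.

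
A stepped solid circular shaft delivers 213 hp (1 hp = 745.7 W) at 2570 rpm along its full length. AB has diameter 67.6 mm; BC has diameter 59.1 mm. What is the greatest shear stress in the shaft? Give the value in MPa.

14.6 MPa

ω = 2π·2570/60 = 269.1 rad/s, so T = P/ω = 213×745.7 / 269.1 = 590.2 N·m.
Under the same torque, τ_max = 16T/(πd³) is largest where d is smallest — segment BC (d = 59.1 mm).
τ_max = 16·590.2/(π·(0.0591)³) = 1.456×10^7 Pa.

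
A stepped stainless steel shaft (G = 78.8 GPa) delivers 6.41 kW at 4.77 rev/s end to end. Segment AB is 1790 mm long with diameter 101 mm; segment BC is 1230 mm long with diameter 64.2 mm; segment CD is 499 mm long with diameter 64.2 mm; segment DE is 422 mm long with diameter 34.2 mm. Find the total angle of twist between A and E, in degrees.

0.677°

ω = 2π·4.77 = 29.97 rad/s, so T = P/ω = 6.41×10³ / 29.97 = 213.9 N·m.
J_AB = π(0.101)⁴/32 = 1.02×10^-5 m⁴; J_BC = π(0.0642)⁴/32 = 1.67×10^-6 m⁴; J_CD = π(0.0642)⁴/32 = 1.67×10^-6 m⁴; J_DE = π(0.0342)⁴/32 = 1.34×10^-7 m⁴.
θ = (T/G)·Σ L_i/J_i = (213.9/78.8×10⁹)·(1.79/1.02×10^-5 + 1.23/1.67×10^-6 + 0.499/1.67×10^-6 + 0.422/1.34×10^-7) = 0.01182 rad.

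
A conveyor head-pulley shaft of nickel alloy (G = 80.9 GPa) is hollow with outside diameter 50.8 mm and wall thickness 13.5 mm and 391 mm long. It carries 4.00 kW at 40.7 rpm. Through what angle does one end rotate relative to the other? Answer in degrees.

ω = 2π·40.7/60 = 4.262 rad/s, so T = P/ω = 4.00×10³ / 4.262 = 938.5 N·m.
J = π(d_o⁴ − d_i⁴)/32 = π(0.0508⁴ − 0.0238⁴)/32 = 6.223×10^-7 m⁴.
θ = T·L/(G·J) = 938.5 × 0.391 / (80.9×10⁹ × 6.223×10^-7) = 7.289×10^-3 rad.

0.418°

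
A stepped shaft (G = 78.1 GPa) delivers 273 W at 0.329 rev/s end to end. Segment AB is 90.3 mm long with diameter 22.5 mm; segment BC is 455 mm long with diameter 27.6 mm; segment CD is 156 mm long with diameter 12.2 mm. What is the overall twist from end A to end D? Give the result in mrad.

ω = 2π·0.329 = 2.067 rad/s, so T = P/ω = 273 / 2.067 = 132.1 N·m.
J_AB = π(0.0225)⁴/32 = 2.52×10^-8 m⁴; J_BC = π(0.0276)⁴/32 = 5.70×10^-8 m⁴; J_CD = π(0.0122)⁴/32 = 2.17×10^-9 m⁴.
θ = (T/G)·Σ L_i/J_i = (132.1/78.1×10⁹)·(0.0903/2.52×10^-8 + 0.455/5.70×10^-8 + 0.156/2.17×10^-9) = 0.1409 rad.

141 mrad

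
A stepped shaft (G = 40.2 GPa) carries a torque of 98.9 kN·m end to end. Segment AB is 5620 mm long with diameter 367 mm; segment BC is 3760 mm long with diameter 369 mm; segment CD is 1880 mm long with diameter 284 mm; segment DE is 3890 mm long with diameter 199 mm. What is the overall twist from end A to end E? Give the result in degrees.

4.71°

J_AB = π(0.367)⁴/32 = 1.78×10^-3 m⁴; J_BC = π(0.369)⁴/32 = 1.82×10^-3 m⁴; J_CD = π(0.284)⁴/32 = 6.39×10^-4 m⁴; J_DE = π(0.199)⁴/32 = 1.54×10^-4 m⁴.
θ = (T/G)·Σ L_i/J_i = (98900/40.2×10⁹)·(5.62/1.78×10^-3 + 3.76/1.82×10^-3 + 1.88/6.39×10^-4 + 3.89/1.54×10^-4) = 0.08225 rad.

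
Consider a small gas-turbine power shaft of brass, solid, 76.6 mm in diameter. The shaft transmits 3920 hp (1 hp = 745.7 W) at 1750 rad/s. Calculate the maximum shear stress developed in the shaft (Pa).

1.89e7 Pa

ω = 1750 rad/s, so T = P/ω = 3920×745.7 / 1750 = 1670 N·m.
J = πd⁴/32 = π(0.0766)⁴/32 = 3.380×10^-6 m⁴.
τ_max = T·r/J = 1670 × 0.0383 / 3.380×10^-6 = 1.893×10^7 Pa.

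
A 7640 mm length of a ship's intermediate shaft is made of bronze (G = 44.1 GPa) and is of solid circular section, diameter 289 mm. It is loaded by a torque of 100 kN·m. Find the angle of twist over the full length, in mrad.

J = πd⁴/32 = π(0.289)⁴/32 = 6.848×10^-4 m⁴.
θ = T·L/(G·J) = 100000 × 7.64 / (44.1×10⁹ × 6.848×10^-4) = 0.02530 rad.

25.3 mrad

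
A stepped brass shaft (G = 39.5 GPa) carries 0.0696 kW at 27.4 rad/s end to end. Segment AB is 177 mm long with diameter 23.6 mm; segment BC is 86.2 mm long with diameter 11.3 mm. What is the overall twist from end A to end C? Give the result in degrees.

ω = 27.4 rad/s, so T = P/ω = 0.0696×10³ / 27.40 = 2.540 N·m.
J_AB = π(0.0236)⁴/32 = 3.05×10^-8 m⁴; J_BC = π(0.0113)⁴/32 = 1.60×10^-9 m⁴.
θ = (T/G)·Σ L_i/J_i = (2.540/39.5×10⁹)·(0.177/3.05×10^-8 + 0.0862/1.60×10^-9) = 3.837×10^-3 rad.

0.220°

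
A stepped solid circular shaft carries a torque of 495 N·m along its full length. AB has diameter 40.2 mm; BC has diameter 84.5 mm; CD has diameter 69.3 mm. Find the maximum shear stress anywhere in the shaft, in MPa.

Under the same torque, τ_max = 16T/(πd³) is largest where d is smallest — segment AB (d = 40.2 mm).
τ_max = 16·495.0/(π·(0.0402)³) = 3.881×10^7 Pa.

38.8 MPa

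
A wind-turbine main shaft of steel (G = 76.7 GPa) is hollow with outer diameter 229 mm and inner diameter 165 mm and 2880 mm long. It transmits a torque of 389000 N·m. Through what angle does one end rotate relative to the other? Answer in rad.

J = π(d_o⁴ − d_i⁴)/32 = π(0.229⁴ − 0.165⁴)/32 = 1.972×10^-4 m⁴.
θ = T·L/(G·J) = 389000 × 2.88 / (76.7×10⁹ × 1.972×10^-4) = 0.07406 rad.

0.0741 rad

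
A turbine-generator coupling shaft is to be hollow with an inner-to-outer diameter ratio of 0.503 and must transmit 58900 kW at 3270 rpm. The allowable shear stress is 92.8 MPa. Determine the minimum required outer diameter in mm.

216 mm

ω = 2π·3270/60 = 342.4 rad/s, so T = P/ω = 58900×10³ / 342.4 = 172000 N·m.
For a hollow shaft with d_i/d_o = 0.503: τ_max = 16T/(π d_o³ (1−k⁴)), so d_o = [16T/(π τ_allow (1−k⁴))]^(1/3) = [16·172000/(π·9.28×10^7·0.9360)]^(1/3) = 0.2161 m.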